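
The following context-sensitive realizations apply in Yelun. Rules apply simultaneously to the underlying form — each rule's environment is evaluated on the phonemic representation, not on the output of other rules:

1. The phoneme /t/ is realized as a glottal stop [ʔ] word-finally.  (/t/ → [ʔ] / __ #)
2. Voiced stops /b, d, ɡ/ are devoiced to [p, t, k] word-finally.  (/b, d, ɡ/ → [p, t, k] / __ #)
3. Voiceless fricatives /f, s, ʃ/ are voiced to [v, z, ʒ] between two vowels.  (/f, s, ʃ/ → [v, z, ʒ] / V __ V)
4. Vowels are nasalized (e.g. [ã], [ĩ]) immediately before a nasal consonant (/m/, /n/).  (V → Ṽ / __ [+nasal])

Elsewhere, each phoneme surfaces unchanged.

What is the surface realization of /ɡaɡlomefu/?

/ɡ/ (word-initial) is in the target of rule 2 but the environment (word-finally) is not met → [ɡ].
/a/ (between /ɡ/ and /ɡ/): rule 4 targets it, but not before a nasal consonant → unchanged [a].
/ɡ/ (between /a/ and /l/): rule 2 targets it, but not word-finally → unchanged [ɡ].
/l/ — not in any rule's target class → [l].
/o/ (between /l/ and /m/) occurs before a nasal consonant → [õ] by rule 4.
/m/ stays [m].
/e/ (between /m/ and /f/) is in the target of rule 4 but the environment (before a nasal consonant) is not met → [e].
/f/ (between /e/ and /u/) occurs between two vowels → [v] by rule 3.
/u/ — word-final; rule 4 does not apply here → [u].

[ɡaɡlõmevu]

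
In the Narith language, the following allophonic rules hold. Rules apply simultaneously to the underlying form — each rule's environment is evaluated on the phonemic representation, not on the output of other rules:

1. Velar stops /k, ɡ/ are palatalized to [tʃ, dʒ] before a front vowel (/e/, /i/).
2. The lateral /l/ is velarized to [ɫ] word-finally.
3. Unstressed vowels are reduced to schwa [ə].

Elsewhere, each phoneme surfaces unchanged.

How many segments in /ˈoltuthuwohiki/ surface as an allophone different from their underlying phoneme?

Segments that undergo a rule: /u/ → [ə] (rule 3); /u/ → [ə] (rule 3); /o/ → [ə] (rule 3); /i/ → [ə] (rule 3); /k/ → [tʃ] (rule 1); /i/ → [ə] (rule 3).
All other segments surface unchanged.

6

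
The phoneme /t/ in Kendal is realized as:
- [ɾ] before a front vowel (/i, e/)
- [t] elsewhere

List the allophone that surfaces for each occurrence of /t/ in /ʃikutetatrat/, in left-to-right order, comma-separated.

Occurrence 1 (position 5): before a front vowel (/i, e/) → [ɾ].
Occurrence 2 (position 7): no conditioning environment matches → elsewhere allophone [t].
Occurrence 3 (position 9): no conditioning environment matches → elsewhere allophone [t].
Occurrence 4 (position 12): no conditioning environment matches → elsewhere allophone [t].

[ɾ], [t], [t], [t]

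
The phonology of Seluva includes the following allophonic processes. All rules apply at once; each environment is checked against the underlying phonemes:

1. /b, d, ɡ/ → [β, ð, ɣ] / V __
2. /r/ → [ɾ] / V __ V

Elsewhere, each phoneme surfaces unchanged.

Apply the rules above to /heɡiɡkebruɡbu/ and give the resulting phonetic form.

[heɣiɣkeβruɣbu]

/h/ (word-initial) is unaffected → [h].
/e/ stays [e].
/ɡ/ meets the environment for rule 1 (immediately after a vowel) → [ɣ].
/i/ — not in any rule's target class → [i].
/ɡ/ meets the environment for rule 1 (immediately after a vowel) → [ɣ].
/k/ — not in any rule's target class → [k].
/e/ — not in any rule's target class → [e].
Rule 1 applies to /b/ (between /e/ and /r/: immediately after a vowel) → [β].
/r/ (between /b/ and /u/) is in the target of rule 2 but the environment (between two vowels) is not met → [r].
/u/ (between /r/ and /ɡ/): no rule targets it → [u].
/ɡ/ (between /u/ and /b/): immediately after a vowel, so rule 1 applies → [ɣ].
/b/ (between /ɡ/ and /u/) fails the environment for rule 1, so it stays [b].
/u/ (word-final): no rule targets it → [u].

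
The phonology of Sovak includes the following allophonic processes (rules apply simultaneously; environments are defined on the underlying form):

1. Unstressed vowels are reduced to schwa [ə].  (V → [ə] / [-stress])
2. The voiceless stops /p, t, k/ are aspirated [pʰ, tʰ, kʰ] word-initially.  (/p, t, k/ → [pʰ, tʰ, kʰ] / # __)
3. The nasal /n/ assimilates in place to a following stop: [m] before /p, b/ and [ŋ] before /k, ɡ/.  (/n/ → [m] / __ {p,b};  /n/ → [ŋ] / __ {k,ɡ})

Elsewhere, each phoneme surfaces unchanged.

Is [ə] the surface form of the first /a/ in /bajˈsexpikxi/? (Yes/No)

/a/ meets the environment for rule 1 (in an unstressed syllable) → [ə].
The actual realization is [ə], which matches [ə].

Yes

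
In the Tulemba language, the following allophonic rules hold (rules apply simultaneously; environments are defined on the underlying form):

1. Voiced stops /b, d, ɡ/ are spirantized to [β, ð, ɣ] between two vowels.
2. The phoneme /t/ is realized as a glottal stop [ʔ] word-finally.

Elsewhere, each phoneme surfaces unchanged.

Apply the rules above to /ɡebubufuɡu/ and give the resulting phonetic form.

[ɡeβuβufuɣu]

/ɡ/ — word-initial; rule 1 does not apply here → [ɡ].
/e/ — not in any rule's target class → [e].
/b/ meets the environment for rule 1 (between two vowels) → [β].
/u/ stays [u].
/b/ — between /u/ and /u/, between two vowels — surfaces as [β] (rule 1).
/u/ (between /b/ and /f/): no rule targets it → [u].
/f/ — not in any rule's target class → [f].
/u/ (between /f/ and /ɡ/): no rule targets it → [u].
Rule 1 applies to /ɡ/ (between /u/ and /u/: between two vowels) → [ɣ].
/u/ (word-final) is unaffected → [u].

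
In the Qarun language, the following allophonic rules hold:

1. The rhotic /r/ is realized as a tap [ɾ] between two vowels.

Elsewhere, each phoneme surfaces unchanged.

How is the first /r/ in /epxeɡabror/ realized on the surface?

/r/ — between /b/ and /o/; rule 1 does not apply here → [r].

[r]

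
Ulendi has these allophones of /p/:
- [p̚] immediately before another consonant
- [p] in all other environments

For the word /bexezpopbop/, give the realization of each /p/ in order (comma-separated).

Occurrence 1 (position 6): no conditioning environment matches → elsewhere allophone [p].
Occurrence 2 (position 8): immediately before another consonant → [p̚].
Occurrence 3 (position 11): no conditioning environment matches → elsewhere allophone [p].

[p], [p̚], [p]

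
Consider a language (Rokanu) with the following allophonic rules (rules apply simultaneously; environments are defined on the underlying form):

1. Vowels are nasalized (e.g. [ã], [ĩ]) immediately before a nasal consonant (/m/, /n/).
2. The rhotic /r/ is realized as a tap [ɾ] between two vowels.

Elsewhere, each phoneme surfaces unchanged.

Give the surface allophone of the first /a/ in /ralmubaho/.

[a]

/a/ (between /r/ and /l/) fails the environment for rule 1, so it stays [a].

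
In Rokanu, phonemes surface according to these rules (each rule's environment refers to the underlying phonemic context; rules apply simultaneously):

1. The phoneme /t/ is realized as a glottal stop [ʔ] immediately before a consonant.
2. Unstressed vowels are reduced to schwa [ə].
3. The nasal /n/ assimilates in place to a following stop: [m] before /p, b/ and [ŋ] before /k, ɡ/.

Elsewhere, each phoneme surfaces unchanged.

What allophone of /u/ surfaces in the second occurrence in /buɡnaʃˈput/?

/u/ (between /p/ and /t/) is in the target of rule 2 but the environment (in an unstressed syllable) is not met → [u].

[u]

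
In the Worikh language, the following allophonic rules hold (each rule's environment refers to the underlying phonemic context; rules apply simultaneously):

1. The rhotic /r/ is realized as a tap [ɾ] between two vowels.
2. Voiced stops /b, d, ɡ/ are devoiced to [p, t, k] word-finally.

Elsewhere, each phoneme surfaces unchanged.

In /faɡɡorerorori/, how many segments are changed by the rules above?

4

Segments that undergo a rule: /r/ → [ɾ] (rule 1); /r/ → [ɾ] (rule 1); /r/ → [ɾ] (rule 1); /r/ → [ɾ] (rule 1).
All other segments surface unchanged.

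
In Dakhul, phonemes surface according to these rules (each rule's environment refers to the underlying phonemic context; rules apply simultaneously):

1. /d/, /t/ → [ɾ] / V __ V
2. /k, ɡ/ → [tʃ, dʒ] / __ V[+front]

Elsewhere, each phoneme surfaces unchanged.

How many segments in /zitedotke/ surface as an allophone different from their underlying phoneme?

3

Segments that undergo a rule: /t/ → [ɾ] (rule 1); /d/ → [ɾ] (rule 1); /k/ → [tʃ] (rule 2).
All other segments surface unchanged.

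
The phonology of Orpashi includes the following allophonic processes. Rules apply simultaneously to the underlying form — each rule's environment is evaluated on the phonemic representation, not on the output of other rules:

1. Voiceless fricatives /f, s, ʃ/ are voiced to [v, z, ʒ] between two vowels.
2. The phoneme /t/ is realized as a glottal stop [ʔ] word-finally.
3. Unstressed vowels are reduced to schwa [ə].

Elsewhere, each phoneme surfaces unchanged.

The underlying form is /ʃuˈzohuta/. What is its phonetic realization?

/ʃ/ — word-initial; rule 1 does not apply here → [ʃ].
/u/ (between /ʃ/ and /z/) occurs in an unstressed syllable → [ə] by rule 3.
/z/ stays [z].
/o/ (between /z/ and /h/) is in the target of rule 3 but the environment (in an unstressed syllable) is not met → [o].
/h/ (between /o/ and /u/) is unaffected → [h].
/u/ meets the environment for rule 3 (in an unstressed syllable) → [ə].
/t/ — between /u/ and /a/; rule 2 does not apply here → [t].
/a/ (word-final) occurs in an unstressed syllable → [ə] by rule 3.

[ʃəˈzohətə]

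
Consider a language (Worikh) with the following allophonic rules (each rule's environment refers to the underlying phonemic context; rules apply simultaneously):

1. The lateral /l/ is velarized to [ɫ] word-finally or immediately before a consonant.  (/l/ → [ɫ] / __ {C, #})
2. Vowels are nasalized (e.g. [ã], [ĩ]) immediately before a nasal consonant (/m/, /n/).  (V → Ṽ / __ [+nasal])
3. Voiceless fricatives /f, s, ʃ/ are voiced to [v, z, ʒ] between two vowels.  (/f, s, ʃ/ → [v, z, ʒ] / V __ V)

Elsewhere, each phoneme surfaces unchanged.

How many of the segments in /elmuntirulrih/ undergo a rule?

3

Segments that undergo a rule: /l/ → [ɫ] (rule 1); /u/ → [ũ] (rule 2); /l/ → [ɫ] (rule 1).
All other segments surface unchanged.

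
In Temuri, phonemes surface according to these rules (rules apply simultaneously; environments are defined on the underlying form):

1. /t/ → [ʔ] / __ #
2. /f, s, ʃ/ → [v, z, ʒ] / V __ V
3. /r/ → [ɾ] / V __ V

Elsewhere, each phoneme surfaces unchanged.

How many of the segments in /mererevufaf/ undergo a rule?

Segments that undergo a rule: /r/ → [ɾ] (rule 3); /r/ → [ɾ] (rule 3); /f/ → [v] (rule 2).
All other segments surface unchanged.

3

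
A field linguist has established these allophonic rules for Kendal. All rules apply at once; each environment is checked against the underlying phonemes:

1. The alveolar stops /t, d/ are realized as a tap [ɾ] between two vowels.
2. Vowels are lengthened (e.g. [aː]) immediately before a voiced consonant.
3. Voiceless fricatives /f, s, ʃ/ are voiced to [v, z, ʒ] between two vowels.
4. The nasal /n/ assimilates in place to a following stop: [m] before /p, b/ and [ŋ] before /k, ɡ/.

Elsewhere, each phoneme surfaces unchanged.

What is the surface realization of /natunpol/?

/n/ (word-initial) is in the target of rule 4 but the environment (before a labial or velar stop) is not met → [n].
/a/ — between /n/ and /t/; rule 2 does not apply here → [a].
/t/ — between /a/ and /u/, between two vowels — surfaces as [ɾ] (rule 1).
/u/ meets the environment for rule 2 (before a voiced consonant) → [uː].
/n/ (between /u/ and /p/): before a labial or velar stop, so rule 4 applies → [m].
/p/ (between /n/ and /o/) is unaffected → [p].
/o/ (between /p/ and /l/) occurs before a voiced consonant → [oː] by rule 2.
/l/ — not in any rule's target class → [l].

[naɾuːmpoːl]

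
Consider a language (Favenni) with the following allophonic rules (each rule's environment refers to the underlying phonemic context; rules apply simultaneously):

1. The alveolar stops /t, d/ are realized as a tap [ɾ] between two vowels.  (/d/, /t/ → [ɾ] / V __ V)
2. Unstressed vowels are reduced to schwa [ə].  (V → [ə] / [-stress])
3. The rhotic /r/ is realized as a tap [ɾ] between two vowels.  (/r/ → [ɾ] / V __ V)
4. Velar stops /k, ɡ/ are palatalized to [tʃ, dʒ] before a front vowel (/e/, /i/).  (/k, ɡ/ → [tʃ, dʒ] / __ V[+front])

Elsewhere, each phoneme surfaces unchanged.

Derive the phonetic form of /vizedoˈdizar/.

/v/ (word-initial): no rule targets it → [v].
/i/ (between /v/ and /z/) occurs in an unstressed syllable → [ə] by rule 2.
/z/ — not in any rule's target class → [z].
Rule 2 applies to /e/ (between /z/ and /d/: in an unstressed syllable) → [ə].
/d/ (between /e/ and /o/): between two vowels, so rule 1 applies → [ɾ].
/o/ (between /d/ and /d/) occurs in an unstressed syllable → [ə] by rule 2.
/d/ (between /o/ and /i/): between two vowels, so rule 1 applies → [ɾ].
/i/ (between /d/ and /z/): rule 2 targets it, but not in an unstressed syllable → unchanged [i].
/z/ stays [z].
Rule 2 applies to /a/ (between /z/ and /r/: in an unstressed syllable) → [ə].
/r/ (word-final): rule 3 targets it, but not between two vowels → unchanged [r].

[vəzəɾəˈɾizər]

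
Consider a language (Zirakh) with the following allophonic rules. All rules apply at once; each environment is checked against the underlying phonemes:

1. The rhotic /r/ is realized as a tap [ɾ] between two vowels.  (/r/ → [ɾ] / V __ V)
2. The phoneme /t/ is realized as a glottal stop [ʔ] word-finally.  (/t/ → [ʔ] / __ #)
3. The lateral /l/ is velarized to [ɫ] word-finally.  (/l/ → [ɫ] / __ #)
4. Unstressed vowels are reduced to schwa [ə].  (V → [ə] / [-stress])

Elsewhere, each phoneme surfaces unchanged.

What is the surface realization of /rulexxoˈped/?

/r/ (word-initial): rule 1 targets it, but not between two vowels → unchanged [r].
Rule 4 applies to /u/ (between /r/ and /l/: in an unstressed syllable) → [ə].
/l/ (between /u/ and /e/): rule 3 targets it, but not word-finally → unchanged [l].
/e/ meets the environment for rule 4 (in an unstressed syllable) → [ə].
Rule 4 applies to /o/ (between /x/ and /p/: in an unstressed syllable) → [ə].
/e/ (between /p/ and /d/) is in the target of rule 4 but the environment (in an unstressed syllable) is not met → [e].

[rələxxəˈped]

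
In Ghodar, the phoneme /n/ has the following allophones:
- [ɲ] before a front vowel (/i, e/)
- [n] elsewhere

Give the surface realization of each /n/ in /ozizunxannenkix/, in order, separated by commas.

Occurrence 1 (position 6): no conditioning environment matches → elsewhere allophone [n].
Occurrence 2 (position 9): no conditioning environment matches → elsewhere allophone [n].
Occurrence 3 (position 10): before a front vowel (/i, e/) → [ɲ].
Occurrence 4 (position 12): no conditioning environment matches → elsewhere allophone [n].

[n], [n], [ɲ], [n]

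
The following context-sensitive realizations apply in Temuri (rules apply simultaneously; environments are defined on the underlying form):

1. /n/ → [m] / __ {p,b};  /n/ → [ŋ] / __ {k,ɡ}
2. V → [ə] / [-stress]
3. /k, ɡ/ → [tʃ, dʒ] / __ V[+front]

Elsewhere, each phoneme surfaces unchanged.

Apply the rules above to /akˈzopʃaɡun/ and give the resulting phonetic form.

[əkˈzopʃəɡən]

Rule 2 applies to /a/ (word-initial: in an unstressed syllable) → [ə].
/k/ (between /a/ and /z/) fails the environment for rule 3, so it stays [k].
/z/ (between /k/ and /o/): no rule targets it → [z].
/o/ (between /z/ and /p/): rule 2 targets it, but not in an unstressed syllable → unchanged [o].
/p/ (between /o/ and /ʃ/) is unaffected → [p].
/ʃ/ (between /p/ and /a/): no rule targets it → [ʃ].
/a/ — between /ʃ/ and /ɡ/, in an unstressed syllable — surfaces as [ə] (rule 2).
/ɡ/ (between /a/ and /u/) is in the target of rule 3 but the environment (before a front vowel) is not met → [ɡ].
/u/ meets the environment for rule 2 (in an unstressed syllable) → [ə].
/n/ (word-final) fails the environment for rule 1, so it stays [n].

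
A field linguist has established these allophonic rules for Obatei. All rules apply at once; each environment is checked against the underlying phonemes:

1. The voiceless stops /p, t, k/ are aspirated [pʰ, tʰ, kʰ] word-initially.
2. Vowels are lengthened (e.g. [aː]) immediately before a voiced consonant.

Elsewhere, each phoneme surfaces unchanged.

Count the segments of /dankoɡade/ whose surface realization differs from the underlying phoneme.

3

Segments that undergo a rule: /a/ → [aː] (rule 2); /o/ → [oː] (rule 2); /a/ → [aː] (rule 2).
All other segments surface unchanged.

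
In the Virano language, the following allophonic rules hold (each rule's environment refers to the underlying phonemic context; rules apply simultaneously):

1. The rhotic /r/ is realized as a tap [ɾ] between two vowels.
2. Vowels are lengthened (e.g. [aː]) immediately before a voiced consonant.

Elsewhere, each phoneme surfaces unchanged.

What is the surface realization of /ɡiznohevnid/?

[ɡiːznoheːvniːd]

/i/ (between /ɡ/ and /z/) occurs before a voiced consonant → [iː] by rule 2.
/o/ (between /n/ and /h/) is in the target of rule 2 but the environment (before a voiced consonant) is not met → [o].
Rule 2 applies to /e/ (between /h/ and /v/: before a voiced consonant) → [eː].
Rule 2 applies to /i/ (between /n/ and /d/: before a voiced consonant) → [iː].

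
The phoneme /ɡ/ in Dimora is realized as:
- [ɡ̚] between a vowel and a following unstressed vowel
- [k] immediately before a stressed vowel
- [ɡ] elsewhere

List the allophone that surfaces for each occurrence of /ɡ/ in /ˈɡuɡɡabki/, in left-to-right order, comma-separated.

[k], [ɡ], [ɡ]

Occurrence 1 (position 1): immediately before a stressed vowel → [k].
Occurrence 2 (position 3): no conditioning environment matches → elsewhere allophone [ɡ].
Occurrence 3 (position 4): no conditioning environment matches → elsewhere allophone [ɡ].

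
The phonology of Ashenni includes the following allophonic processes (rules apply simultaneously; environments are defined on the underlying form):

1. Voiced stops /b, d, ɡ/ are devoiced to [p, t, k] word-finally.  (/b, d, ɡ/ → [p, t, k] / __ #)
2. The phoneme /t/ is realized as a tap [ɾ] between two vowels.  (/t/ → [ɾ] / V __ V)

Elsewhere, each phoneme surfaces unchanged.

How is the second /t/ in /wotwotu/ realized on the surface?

/t/ (between /o/ and /u/): between two vowels, so rule 2 applies → [ɾ].

[ɾ]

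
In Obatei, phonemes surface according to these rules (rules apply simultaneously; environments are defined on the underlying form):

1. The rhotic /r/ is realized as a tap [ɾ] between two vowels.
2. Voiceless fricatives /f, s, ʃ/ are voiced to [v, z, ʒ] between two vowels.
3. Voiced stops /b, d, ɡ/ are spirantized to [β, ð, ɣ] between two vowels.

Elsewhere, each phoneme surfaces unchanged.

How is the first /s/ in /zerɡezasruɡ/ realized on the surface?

[s]

/s/ (between /a/ and /r/) fails the environment for rule 2, so it stays [s].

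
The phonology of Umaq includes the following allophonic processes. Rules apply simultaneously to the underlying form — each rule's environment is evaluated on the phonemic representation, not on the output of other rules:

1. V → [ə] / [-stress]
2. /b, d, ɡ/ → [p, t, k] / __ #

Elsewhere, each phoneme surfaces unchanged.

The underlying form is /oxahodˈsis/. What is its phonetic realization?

[əxəhədˈsis]

Rule 1 applies to /o/ (word-initial: in an unstressed syllable) → [ə].
/x/ — not in any rule's target class → [x].
/a/ (between /x/ and /h/) occurs in an unstressed syllable → [ə] by rule 1.
/h/ — not in any rule's target class → [h].
/o/ meets the environment for rule 1 (in an unstressed syllable) → [ə].
/d/ (between /o/ and /s/): rule 2 targets it, but not word-finally → unchanged [d].
/s/ (between /d/ and /i/): no rule targets it → [s].
/i/ (between /s/ and /s/): rule 1 targets it, but not in an unstressed syllable → unchanged [i].
/s/ stays [s].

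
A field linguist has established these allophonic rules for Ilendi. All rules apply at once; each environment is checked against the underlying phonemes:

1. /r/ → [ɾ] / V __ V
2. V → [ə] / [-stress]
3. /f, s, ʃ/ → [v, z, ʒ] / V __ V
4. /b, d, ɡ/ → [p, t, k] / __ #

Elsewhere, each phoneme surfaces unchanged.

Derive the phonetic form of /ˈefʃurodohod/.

/e/ (word-initial) fails the environment for rule 2, so it stays [e].
/f/ (between /e/ and /ʃ/): rule 3 targets it, but not between two vowels → unchanged [f].
/ʃ/ (between /f/ and /u/): rule 3 targets it, but not between two vowels → unchanged [ʃ].
/u/ (between /ʃ/ and /r/): in an unstressed syllable, so rule 2 applies → [ə].
/r/ — between /u/ and /o/, between two vowels — surfaces as [ɾ] (rule 1).
/o/ (between /r/ and /d/): in an unstressed syllable, so rule 2 applies → [ə].
/d/ (between /o/ and /o/) fails the environment for rule 4, so it stays [d].
/o/ (between /d/ and /h/) occurs in an unstressed syllable → [ə] by rule 2.
/h/ stays [h].
/o/ (between /h/ and /d/): in an unstressed syllable, so rule 2 applies → [ə].
/d/ (word-final) occurs word-finally → [t] by rule 4.

[ˈefʃəɾədəhət]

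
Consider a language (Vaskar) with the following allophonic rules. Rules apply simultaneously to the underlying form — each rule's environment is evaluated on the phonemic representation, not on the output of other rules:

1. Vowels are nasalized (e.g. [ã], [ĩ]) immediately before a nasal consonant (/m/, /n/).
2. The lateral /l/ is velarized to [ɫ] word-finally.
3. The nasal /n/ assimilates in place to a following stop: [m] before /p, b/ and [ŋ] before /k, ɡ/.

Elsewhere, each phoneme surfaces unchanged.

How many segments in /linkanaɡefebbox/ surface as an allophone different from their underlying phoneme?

3

Segments that undergo a rule: /i/ → [ĩ] (rule 1); /n/ → [ŋ] (rule 3); /a/ → [ã] (rule 1).
All other segments surface unchanged.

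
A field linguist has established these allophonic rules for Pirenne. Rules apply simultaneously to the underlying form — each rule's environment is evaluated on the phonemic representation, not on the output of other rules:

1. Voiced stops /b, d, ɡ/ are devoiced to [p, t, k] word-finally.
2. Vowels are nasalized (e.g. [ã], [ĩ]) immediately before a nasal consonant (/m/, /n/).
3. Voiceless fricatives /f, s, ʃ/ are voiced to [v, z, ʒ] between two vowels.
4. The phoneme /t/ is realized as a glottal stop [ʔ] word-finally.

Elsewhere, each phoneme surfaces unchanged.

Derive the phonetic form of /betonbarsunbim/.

/b/ — word-initial; rule 1 does not apply here → [b].
/e/ (between /b/ and /t/): rule 2 targets it, but not before a nasal consonant → unchanged [e].
/t/ (between /e/ and /o/) fails the environment for rule 4, so it stays [t].
/o/ (between /t/ and /n/): before a nasal consonant, so rule 2 applies → [õ].
/b/ — between /n/ and /a/; rule 1 does not apply here → [b].
/a/ — between /b/ and /r/; rule 2 does not apply here → [a].
/s/ (between /r/ and /u/): rule 3 targets it, but not between two vowels → unchanged [s].
/u/ meets the environment for rule 2 (before a nasal consonant) → [ũ].
/b/ (between /n/ and /i/): rule 1 targets it, but not word-finally → unchanged [b].
/i/ — between /b/ and /m/, before a nasal consonant — surfaces as [ĩ] (rule 2).

[betõnbarsũnbĩm]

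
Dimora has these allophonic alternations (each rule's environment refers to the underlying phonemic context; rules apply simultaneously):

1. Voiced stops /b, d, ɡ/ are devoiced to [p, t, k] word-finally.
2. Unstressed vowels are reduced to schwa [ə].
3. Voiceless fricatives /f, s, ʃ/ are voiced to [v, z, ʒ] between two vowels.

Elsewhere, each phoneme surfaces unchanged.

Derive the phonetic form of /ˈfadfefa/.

/f/ (word-initial) is in the target of rule 3 but the environment (between two vowels) is not met → [f].
/a/ (between /f/ and /d/) is in the target of rule 2 but the environment (in an unstressed syllable) is not met → [a].
/d/ — between /a/ and /f/; rule 1 does not apply here → [d].
/f/ — between /d/ and /e/; rule 3 does not apply here → [f].
/e/ (between /f/ and /f/): in an unstressed syllable, so rule 2 applies → [ə].
Rule 3 applies to /f/ (between /e/ and /a/: between two vowels) → [v].
/a/ meets the environment for rule 2 (in an unstressed syllable) → [ə].

[ˈfadfəvə]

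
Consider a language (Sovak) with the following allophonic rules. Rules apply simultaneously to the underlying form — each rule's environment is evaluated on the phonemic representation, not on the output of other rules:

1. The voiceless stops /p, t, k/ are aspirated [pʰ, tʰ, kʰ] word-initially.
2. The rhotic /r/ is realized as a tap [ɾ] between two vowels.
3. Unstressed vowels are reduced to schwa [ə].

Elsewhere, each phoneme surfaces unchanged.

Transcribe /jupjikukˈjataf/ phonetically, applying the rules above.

/j/ — not in any rule's target class → [j].
/u/ meets the environment for rule 3 (in an unstressed syllable) → [ə].
/p/ (between /u/ and /j/) fails the environment for rule 1, so it stays [p].
/j/ (between /p/ and /i/): no rule targets it → [j].
Rule 3 applies to /i/ (between /j/ and /k/: in an unstressed syllable) → [ə].
/k/ (between /i/ and /u/) fails the environment for rule 1, so it stays [k].
/u/ (between /k/ and /k/): in an unstressed syllable, so rule 3 applies → [ə].
/k/ — between /u/ and /j/; rule 1 does not apply here → [k].
/j/ (between /k/ and /a/) is unaffected → [j].
/a/ (between /j/ and /t/) is in the target of rule 3 but the environment (in an unstressed syllable) is not met → [a].
/t/ (between /a/ and /a/): rule 1 targets it, but not word-initially → unchanged [t].
Rule 3 applies to /a/ (between /t/ and /f/: in an unstressed syllable) → [ə].
/f/ (word-final): no rule targets it → [f].

[jəpjəkəkˈjatəf]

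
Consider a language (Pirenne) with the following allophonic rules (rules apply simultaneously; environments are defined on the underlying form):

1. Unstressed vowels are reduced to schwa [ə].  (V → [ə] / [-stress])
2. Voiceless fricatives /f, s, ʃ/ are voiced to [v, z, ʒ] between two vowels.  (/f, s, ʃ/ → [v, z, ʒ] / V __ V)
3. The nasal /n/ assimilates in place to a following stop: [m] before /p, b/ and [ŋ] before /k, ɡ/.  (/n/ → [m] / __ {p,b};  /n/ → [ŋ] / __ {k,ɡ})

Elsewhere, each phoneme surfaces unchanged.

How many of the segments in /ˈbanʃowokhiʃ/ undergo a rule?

3

Segments that undergo a rule: /o/ → [ə] (rule 1); /o/ → [ə] (rule 1); /i/ → [ə] (rule 1).
All other segments surface unchanged.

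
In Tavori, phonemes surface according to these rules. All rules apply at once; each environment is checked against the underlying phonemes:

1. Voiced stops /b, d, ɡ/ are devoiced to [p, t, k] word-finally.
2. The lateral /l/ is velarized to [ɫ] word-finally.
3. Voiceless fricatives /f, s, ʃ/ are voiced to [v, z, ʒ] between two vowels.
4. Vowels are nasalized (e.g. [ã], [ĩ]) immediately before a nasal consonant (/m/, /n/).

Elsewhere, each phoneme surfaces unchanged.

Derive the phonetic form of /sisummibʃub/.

/s/ (word-initial) is in the target of rule 3 but the environment (between two vowels) is not met → [s].
/i/ (between /s/ and /s/): rule 4 targets it, but not before a nasal consonant → unchanged [i].
/s/ (between /i/ and /u/): between two vowels, so rule 3 applies → [z].
/u/ — between /s/ and /m/, before a nasal consonant — surfaces as [ũ] (rule 4).
/i/ (between /m/ and /b/): rule 4 targets it, but not before a nasal consonant → unchanged [i].
/b/ — between /i/ and /ʃ/; rule 1 does not apply here → [b].
/ʃ/ (between /b/ and /u/) is in the target of rule 3 but the environment (between two vowels) is not met → [ʃ].
/u/ — between /ʃ/ and /b/; rule 4 does not apply here → [u].
/b/ — word-final, word-finally — surfaces as [p] (rule 1).

[sizũmmibʃup]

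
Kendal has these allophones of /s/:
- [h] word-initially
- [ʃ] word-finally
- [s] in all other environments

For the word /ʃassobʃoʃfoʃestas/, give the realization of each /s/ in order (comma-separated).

[s], [s], [s], [ʃ]

Occurrence 1 (position 3): no conditioning environment matches → elsewhere allophone [s].
Occurrence 2 (position 4): no conditioning environment matches → elsewhere allophone [s].
Occurrence 3 (position 14): no conditioning environment matches → elsewhere allophone [s].
Occurrence 4 (position 17): word-finally → [ʃ].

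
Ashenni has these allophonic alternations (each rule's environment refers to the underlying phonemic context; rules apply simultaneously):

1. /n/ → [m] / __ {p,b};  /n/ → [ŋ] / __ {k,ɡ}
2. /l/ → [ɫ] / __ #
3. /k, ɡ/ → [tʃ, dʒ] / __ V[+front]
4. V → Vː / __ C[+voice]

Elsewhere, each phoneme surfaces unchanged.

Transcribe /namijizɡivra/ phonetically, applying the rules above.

[naːmiːjiːzdʒiːvra]

/n/ (word-initial) is in the target of rule 1 but the environment (before a labial or velar stop) is not met → [n].
Rule 4 applies to /a/ (between /n/ and /m/: before a voiced consonant) → [aː].
Rule 4 applies to /i/ (between /m/ and /j/: before a voiced consonant) → [iː].
/i/ (between /j/ and /z/) occurs before a voiced consonant → [iː] by rule 4.
/ɡ/ — between /z/ and /i/, before a front vowel — surfaces as [dʒ] (rule 3).
/i/ (between /ɡ/ and /v/) occurs before a voiced consonant → [iː] by rule 4.
/a/ (word-final) fails the environment for rule 4, so it stays [a].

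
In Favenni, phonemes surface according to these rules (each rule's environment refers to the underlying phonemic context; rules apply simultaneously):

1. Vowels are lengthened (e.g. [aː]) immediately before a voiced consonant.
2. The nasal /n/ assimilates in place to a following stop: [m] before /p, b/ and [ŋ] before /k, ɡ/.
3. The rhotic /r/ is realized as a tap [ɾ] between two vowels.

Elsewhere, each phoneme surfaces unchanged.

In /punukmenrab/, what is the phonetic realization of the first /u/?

[uː]

/u/ meets the environment for rule 1 (before a voiced consonant) → [uː].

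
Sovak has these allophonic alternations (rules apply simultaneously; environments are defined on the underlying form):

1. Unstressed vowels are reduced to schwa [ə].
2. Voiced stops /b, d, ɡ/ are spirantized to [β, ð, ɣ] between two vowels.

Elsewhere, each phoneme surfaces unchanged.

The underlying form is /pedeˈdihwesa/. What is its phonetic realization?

[pəðəˈðihwəsə]

Rule 1 applies to /e/ (between /p/ and /d/: in an unstressed syllable) → [ə].
Rule 2 applies to /d/ (between /e/ and /e/: between two vowels) → [ð].
/e/ meets the environment for rule 1 (in an unstressed syllable) → [ə].
/d/ — between /e/ and /i/, between two vowels — surfaces as [ð] (rule 2).
/i/ (between /d/ and /h/): rule 1 targets it, but not in an unstressed syllable → unchanged [i].
/e/ meets the environment for rule 1 (in an unstressed syllable) → [ə].
Rule 1 applies to /a/ (word-final: in an unstressed syllable) → [ə].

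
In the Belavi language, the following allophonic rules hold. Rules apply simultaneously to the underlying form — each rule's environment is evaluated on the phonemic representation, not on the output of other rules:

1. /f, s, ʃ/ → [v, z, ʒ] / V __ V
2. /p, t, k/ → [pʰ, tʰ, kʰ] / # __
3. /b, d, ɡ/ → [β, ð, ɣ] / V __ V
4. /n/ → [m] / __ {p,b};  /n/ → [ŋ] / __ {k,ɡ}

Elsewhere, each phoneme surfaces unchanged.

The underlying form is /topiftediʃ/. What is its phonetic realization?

/t/ meets the environment for rule 2 (word-initially) → [tʰ].
/o/ (between /t/ and /p/) is unaffected → [o].
/p/ (between /o/ and /i/) is in the target of rule 2 but the environment (word-initially) is not met → [p].
/i/ stays [i].
/f/ (between /i/ and /t/): rule 1 targets it, but not between two vowels → unchanged [f].
/t/ — between /f/ and /e/; rule 2 does not apply here → [t].
/e/ (between /t/ and /d/): no rule targets it → [e].
Rule 3 applies to /d/ (between /e/ and /i/: between two vowels) → [ð].
/i/ — not in any rule's target class → [i].
/ʃ/ — word-final; rule 1 does not apply here → [ʃ].

[tʰopifteðiʃ]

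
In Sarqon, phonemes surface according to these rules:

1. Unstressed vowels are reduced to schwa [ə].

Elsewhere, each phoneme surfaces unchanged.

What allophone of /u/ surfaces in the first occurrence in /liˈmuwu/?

/u/ — between /m/ and /w/; rule 1 does not apply here → [u].

[u]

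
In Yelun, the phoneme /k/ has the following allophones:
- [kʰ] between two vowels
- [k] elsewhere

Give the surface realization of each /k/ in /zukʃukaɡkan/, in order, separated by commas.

[k], [kʰ], [k]

Occurrence 1 (position 3): no conditioning environment matches → elsewhere allophone [k].
Occurrence 2 (position 6): between two vowels → [kʰ].
Occurrence 3 (position 9): no conditioning environment matches → elsewhere allophone [k].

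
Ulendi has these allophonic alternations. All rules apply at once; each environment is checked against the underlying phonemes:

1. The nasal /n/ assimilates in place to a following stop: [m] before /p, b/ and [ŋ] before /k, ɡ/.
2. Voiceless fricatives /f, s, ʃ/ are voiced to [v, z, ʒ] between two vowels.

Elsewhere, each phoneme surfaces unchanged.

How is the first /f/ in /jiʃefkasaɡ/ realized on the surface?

[f]

/f/ (between /e/ and /k/) is in the target of rule 2 but the environment (between two vowels) is not met → [f].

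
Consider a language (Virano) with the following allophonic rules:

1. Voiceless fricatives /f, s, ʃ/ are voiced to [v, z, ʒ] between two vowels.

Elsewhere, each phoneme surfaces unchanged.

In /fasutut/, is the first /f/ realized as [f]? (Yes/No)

/f/ (word-initial): rule 1 targets it, but not between two vowels → unchanged [f].
The actual realization is [f], which matches [f].

Yes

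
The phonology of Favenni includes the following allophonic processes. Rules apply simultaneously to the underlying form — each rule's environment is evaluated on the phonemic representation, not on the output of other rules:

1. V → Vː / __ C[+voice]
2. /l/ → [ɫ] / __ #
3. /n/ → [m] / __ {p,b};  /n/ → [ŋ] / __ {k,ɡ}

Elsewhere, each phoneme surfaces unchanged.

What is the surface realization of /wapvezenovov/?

[wapveːzeːnoːvoːv]

/w/ (word-initial): no rule targets it → [w].
/a/ (between /w/ and /p/): rule 1 targets it, but not before a voiced consonant → unchanged [a].
/p/ (between /a/ and /v/) is unaffected → [p].
/v/ (between /p/ and /e/) is unaffected → [v].
/e/ meets the environment for rule 1 (before a voiced consonant) → [eː].
/z/ — not in any rule's target class → [z].
/e/ — between /z/ and /n/, before a voiced consonant — surfaces as [eː] (rule 1).
/n/ (between /e/ and /o/): rule 3 targets it, but not before a labial or velar stop → unchanged [n].
/o/ (between /n/ and /v/) occurs before a voiced consonant → [oː] by rule 1.
/v/ — not in any rule's target class → [v].
Rule 1 applies to /o/ (between /v/ and /v/: before a voiced consonant) → [oː].
/v/ (word-final) is unaffected → [v].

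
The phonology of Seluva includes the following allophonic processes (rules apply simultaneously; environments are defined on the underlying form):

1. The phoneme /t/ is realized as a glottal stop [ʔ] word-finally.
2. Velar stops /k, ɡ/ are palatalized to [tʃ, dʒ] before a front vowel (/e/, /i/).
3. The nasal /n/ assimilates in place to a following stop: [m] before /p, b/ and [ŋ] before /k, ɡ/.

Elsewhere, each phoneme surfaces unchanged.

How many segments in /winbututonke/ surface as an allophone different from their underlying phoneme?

3

Segments that undergo a rule: /n/ → [m] (rule 3); /n/ → [ŋ] (rule 3); /k/ → [tʃ] (rule 2).
All other segments surface unchanged.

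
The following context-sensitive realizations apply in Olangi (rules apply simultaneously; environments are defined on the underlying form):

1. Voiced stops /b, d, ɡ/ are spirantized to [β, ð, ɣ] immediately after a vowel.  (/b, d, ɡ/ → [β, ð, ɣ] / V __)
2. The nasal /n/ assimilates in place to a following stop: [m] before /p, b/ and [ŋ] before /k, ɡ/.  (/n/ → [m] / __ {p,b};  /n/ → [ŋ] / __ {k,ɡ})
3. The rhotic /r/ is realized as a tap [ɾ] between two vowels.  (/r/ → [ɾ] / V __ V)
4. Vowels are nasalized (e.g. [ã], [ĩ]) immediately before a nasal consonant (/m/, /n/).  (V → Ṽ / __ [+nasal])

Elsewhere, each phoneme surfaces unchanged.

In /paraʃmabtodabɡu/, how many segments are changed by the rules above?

4

Segments that undergo a rule: /r/ → [ɾ] (rule 3); /b/ → [β] (rule 1); /d/ → [ð] (rule 1); /b/ → [β] (rule 1).
All other segments surface unchanged.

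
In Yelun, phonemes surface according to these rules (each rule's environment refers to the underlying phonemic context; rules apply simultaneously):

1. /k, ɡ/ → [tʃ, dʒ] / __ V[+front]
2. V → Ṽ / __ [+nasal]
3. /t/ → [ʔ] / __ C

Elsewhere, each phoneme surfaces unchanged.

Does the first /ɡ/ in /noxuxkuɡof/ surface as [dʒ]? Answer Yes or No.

No

/ɡ/ — between /u/ and /o/; rule 1 does not apply here → [ɡ].
The actual realization is [ɡ], not [dʒ].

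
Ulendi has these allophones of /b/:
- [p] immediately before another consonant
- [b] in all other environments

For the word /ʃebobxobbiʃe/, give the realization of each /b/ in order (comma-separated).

[b], [p], [p], [b]

Occurrence 1 (position 3): no conditioning environment matches → elsewhere allophone [b].
Occurrence 2 (position 5): immediately before another consonant → [p].
Occurrence 3 (position 8): immediately before another consonant → [p].
Occurrence 4 (position 9): no conditioning environment matches → elsewhere allophone [b].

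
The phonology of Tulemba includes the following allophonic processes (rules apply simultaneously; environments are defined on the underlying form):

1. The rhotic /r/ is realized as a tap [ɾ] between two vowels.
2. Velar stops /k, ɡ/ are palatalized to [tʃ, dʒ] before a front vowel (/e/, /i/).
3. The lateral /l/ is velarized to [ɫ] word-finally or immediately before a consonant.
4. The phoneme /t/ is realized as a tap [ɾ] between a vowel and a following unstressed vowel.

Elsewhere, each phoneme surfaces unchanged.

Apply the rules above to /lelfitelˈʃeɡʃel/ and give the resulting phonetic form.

[leɫfiɾeɫˈʃeɡʃeɫ]

/l/ (word-initial) is in the target of rule 3 but the environment (word-finally or immediately before a consonant) is not met → [l].
/e/ (between /l/ and /l/): no rule targets it → [e].
/l/ (between /e/ and /f/): word-finally or immediately before a consonant, so rule 3 applies → [ɫ].
/f/ (between /l/ and /i/) is unaffected → [f].
/i/ (between /f/ and /t/): no rule targets it → [i].
/t/ meets the environment for rule 4 (between a vowel and a following unstressed vowel) → [ɾ].
/e/ stays [e].
/l/ (between /e/ and /ʃ/) occurs word-finally or immediately before a consonant → [ɫ] by rule 3.
/ʃ/ stays [ʃ].
/e/ (between /ʃ/ and /ɡ/): no rule targets it → [e].
/ɡ/ (between /e/ and /ʃ/) fails the environment for rule 2, so it stays [ɡ].
/ʃ/ — not in any rule's target class → [ʃ].
/e/ — not in any rule's target class → [e].
/l/ meets the environment for rule 3 (word-finally or immediately before a consonant) → [ɫ].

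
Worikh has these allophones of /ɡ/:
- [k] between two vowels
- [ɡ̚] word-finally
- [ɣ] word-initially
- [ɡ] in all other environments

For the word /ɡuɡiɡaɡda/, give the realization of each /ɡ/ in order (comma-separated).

[ɣ], [k], [k], [ɡ]

Occurrence 1 (position 1): word-initially → [ɣ].
Occurrence 2 (position 3): between two vowels → [k].
Occurrence 3 (position 5): between two vowels → [k].
Occurrence 4 (position 7): no conditioning environment matches → elsewhere allophone [ɡ].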